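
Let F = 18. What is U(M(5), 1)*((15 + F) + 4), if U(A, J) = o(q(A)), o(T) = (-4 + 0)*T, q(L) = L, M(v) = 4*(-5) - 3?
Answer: 3404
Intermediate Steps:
M(v) = -23 (M(v) = -20 - 3 = -23)
o(T) = -4*T
U(A, J) = -4*A
U(M(5), 1)*((15 + F) + 4) = (-4*(-23))*((15 + 18) + 4) = 92*(33 + 4) = 92*37 = 3404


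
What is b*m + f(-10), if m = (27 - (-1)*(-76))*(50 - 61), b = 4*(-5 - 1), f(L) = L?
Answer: -12946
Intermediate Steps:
b = -24 (b = 4*(-6) = -24)
m = 539 (m = (27 - 1*76)*(-11) = (27 - 76)*(-11) = -49*(-11) = 539)
b*m + f(-10) = -24*539 - 10 = -12936 - 10 = -12946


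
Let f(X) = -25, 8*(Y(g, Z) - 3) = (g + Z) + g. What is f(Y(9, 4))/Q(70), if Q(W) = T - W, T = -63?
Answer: 25/133 ≈ 0.18797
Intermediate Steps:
Y(g, Z) = 3 + g/4 + Z/8 (Y(g, Z) = 3 + ((g + Z) + g)/8 = 3 + ((Z + g) + g)/8 = 3 + (Z + 2*g)/8 = 3 + (g/4 + Z/8) = 3 + g/4 + Z/8)
Q(W) = -63 - W
f(Y(9, 4))/Q(70) = -25/(-63 - 1*70) = -25/(-63 - 70) = -25/(-133) = -25*(-1/133) = 25/133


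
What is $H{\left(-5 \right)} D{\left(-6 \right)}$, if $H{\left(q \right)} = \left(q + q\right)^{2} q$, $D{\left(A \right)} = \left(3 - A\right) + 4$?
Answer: $-6500$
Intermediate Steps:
$D{\left(A \right)} = 7 - A$
$H{\left(q \right)} = 4 q^{3}$ ($H{\left(q \right)} = \left(2 q\right)^{2} q = 4 q^{2} q = 4 q^{3}$)
$H{\left(-5 \right)} D{\left(-6 \right)} = 4 \left(-5\right)^{3} \left(7 - -6\right) = 4 \left(-125\right) \left(7 + 6\right) = \left(-500\right) 13 = -6500$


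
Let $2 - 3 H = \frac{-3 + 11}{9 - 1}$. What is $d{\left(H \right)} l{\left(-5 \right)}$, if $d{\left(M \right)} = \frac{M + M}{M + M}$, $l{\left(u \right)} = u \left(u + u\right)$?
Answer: $50$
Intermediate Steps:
$l{\left(u \right)} = 2 u^{2}$ ($l{\left(u \right)} = u 2 u = 2 u^{2}$)
$H = \frac{1}{3}$ ($H = \frac{2}{3} - \frac{\left(-3 + 11\right) \frac{1}{9 - 1}}{3} = \frac{2}{3} - \frac{8 \cdot \frac{1}{8}}{3} = \frac{2}{3} - \frac{1}{3} = \frac{1}{3} \approx 0.33333$)
$d{\left(M \right)} = 1$ ($d{\left(M \right)} = \frac{2 M}{2 M} = 2 M \frac{1}{2 M} = 1$)
$d{\left(H \right)} l{\left(-5 \right)} = 1 \cdot 2 \left(-5\right)^{2} = 1 \cdot 2 \cdot 25 = 1 \cdot 50 = 50$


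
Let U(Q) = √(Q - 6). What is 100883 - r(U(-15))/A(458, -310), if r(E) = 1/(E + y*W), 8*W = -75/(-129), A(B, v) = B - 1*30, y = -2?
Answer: 6712968995684/66542123 + 7396*I*√21/66542123 ≈ 1.0088e+5 + 0.00050934*I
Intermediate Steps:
A(B, v) = -30 + B (A(B, v) = B - 30 = -30 + B)
W = 25/344 (W = (-75/(-129))/8 = (-75*(-1/129))/8 = (⅛)*(25/43) = 25/344 ≈ 0.072674)
U(Q) = √(-6 + Q)
r(E) = 1/(-25/172 + E) (r(E) = 1/(E - 2*25/344) = 1/(E - 25/172) = 1/(-25/172 + E))
100883 - r(U(-15))/A(458, -310) = 100883 - 172/(-25 + 172*√(-6 - 15))/(-30 + 458) = 100883 - 172/(-25 + 172*√(-21))/428 = 100883 - 172/(-25 + 172*(I*√21))/428 = 100883 - 172/(-25 + 172*I*√21)/428 = 100883 - 43/(107*(-25 + 172*I*√21))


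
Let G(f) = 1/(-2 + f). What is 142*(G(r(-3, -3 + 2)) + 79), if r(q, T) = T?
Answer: 33512/3 ≈ 11171.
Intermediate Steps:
142*(G(r(-3, -3 + 2)) + 79) = 142*(1/(-2 + (-3 + 2)) + 79) = 142*(1/(-2 - 1) + 79) = 142*(1/(-3) + 79) = 142*(-⅓ + 79) = 142*(236/3) = 33512/3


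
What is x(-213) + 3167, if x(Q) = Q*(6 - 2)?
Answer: 2315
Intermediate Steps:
x(Q) = 4*Q (x(Q) = Q*4 = 4*Q)
x(-213) + 3167 = 4*(-213) + 3167 = -852 + 3167 = 2315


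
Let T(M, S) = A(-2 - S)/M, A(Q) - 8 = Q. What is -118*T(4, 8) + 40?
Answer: 99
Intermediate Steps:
A(Q) = 8 + Q
T(M, S) = (6 - S)/M (T(M, S) = (8 + (-2 - S))/M = (6 - S)/M)
-118*T(4, 8) + 40 = -118*(6 - 1*8)/4 + 40 = -59*(6 - 8)/2 + 40 = -59*(-2)/2 + 40 = -118*(-½) + 40 = 59 + 40 = 99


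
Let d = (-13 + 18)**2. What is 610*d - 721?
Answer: 14529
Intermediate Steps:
d = 25 (d = 5**2 = 25)
610*d - 721 = 610*25 - 721 = 15250 - 721 = 14529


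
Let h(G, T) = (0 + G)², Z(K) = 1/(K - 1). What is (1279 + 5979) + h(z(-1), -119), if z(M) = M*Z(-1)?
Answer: 29033/4 ≈ 7258.3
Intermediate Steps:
Z(K) = 1/(-1 + K)
z(M) = -M/2 (z(M) = M/(-1 - 1) = M/(-2) = M*(-½) = -M/2)
h(G, T) = G²
(1279 + 5979) + h(z(-1), -119) = (1279 + 5979) + (-½*(-1))² = 7258 + (½)² = 7258 + ¼ = 29033/4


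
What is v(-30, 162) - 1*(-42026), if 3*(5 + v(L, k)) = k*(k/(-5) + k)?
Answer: 245097/5 ≈ 49019.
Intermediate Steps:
v(L, k) = -5 + 4*k²/15 (v(L, k) = -5 + (k*(k/(-5) + k))/3 = -5 + (k*(k*(-⅕) + k))/3 = -5 + (k*(-k/5 + k))/3 = -5 + (k*(4*k/5))/3 = -5 + (4*k²/5)/3 = -5 + 4*k²/15)
v(-30, 162) - 1*(-42026) = (-5 + (4/15)*162²) - 1*(-42026) = (-5 + (4/15)*26244) + 42026 = (-5 + 34992/5) + 42026 = 34967/5 + 42026 = 245097/5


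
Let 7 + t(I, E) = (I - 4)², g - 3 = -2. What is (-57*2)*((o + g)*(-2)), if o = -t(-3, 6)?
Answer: -9348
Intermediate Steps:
g = 1 (g = 3 - 2 = 1)
t(I, E) = -7 + (-4 + I)² (t(I, E) = -7 + (I - 4)² = -7 + (-4 + I)²)
o = -42 (o = -(-7 + (-4 - 3)²) = -(-7 + (-7)²) = -(-7 + 49) = -1*42 = -42)
(-57*2)*((o + g)*(-2)) = (-57*2)*((-42 + 1)*(-2)) = -(-4674)*(-2) = -114*82 = -9348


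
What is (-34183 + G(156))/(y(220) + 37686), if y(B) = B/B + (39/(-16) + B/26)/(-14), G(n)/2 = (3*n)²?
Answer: 24001120/2239659 ≈ 10.716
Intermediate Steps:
G(n) = 18*n² (G(n) = 2*(3*n)² = 2*(9*n²) = 18*n²)
y(B) = 263/224 - B/364 (y(B) = 1 + (39*(-1/16) + B*(1/26))*(-1/14) = 1 + (-39/16 + B/26)*(-1/14) = 1 + (39/224 - B/364) = 263/224 - B/364)
(-34183 + G(156))/(y(220) + 37686) = (-34183 + 18*156²)/((263/224 - 1/364*220) + 37686) = (-34183 + 18*24336)/((263/224 - 55/91) + 37686) = (-34183 + 438048)/(237/416 + 37686) = 403865/(15677613/416) = 403865*(416/15677613) = 24001120/2239659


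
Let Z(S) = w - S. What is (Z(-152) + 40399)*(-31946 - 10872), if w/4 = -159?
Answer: -1709080470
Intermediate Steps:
w = -636 (w = 4*(-159) = -636)
Z(S) = -636 - S
(Z(-152) + 40399)*(-31946 - 10872) = ((-636 - 1*(-152)) + 40399)*(-31946 - 10872) = ((-636 + 152) + 40399)*(-42818) = (-484 + 40399)*(-42818) = 39915*(-42818) = -1709080470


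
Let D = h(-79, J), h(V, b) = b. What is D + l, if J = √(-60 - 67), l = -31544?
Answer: -31544 + I*√127 ≈ -31544.0 + 11.269*I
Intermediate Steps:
J = I*√127 (J = √(-127) = I*√127 ≈ 11.269*I)
D = I*√127 ≈ 11.269*I
D + l = I*√127 - 31544 = -31544 + I*√127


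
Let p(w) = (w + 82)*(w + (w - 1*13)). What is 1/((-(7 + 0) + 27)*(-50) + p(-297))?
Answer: 1/129505 ≈ 7.7217e-6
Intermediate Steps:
p(w) = (-13 + 2*w)*(82 + w) (p(w) = (82 + w)*(w + (w - 13)) = (82 + w)*(w + (-13 + w)) = (82 + w)*(-13 + 2*w) = (-13 + 2*w)*(82 + w))
1/((-(7 + 0) + 27)*(-50) + p(-297)) = 1/((-(7 + 0) + 27)*(-50) + (-1066 + 2*(-297)**2 + 151*(-297))) = 1/((-1*7 + 27)*(-50) + (-1066 + 2*88209 - 44847)) = 1/((-7 + 27)*(-50) + (-1066 + 176418 - 44847)) = 1/(20*(-50) + 130505) = 1/(-1000 + 130505) = 1/129505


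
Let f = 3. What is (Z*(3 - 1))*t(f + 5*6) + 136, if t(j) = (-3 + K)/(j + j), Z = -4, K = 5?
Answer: 4480/33 ≈ 135.76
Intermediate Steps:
t(j) = 1/j (t(j) = (-3 + 5)/(j + j) = 2/((2*j)) = 2*(1/(2*j)) = 1/j)
(Z*(3 - 1))*t(f + 5*6) + 136 = (-4*(3 - 1))/(3 + 5*6) + 136 = (-4*2)/(3 + 30) + 136 = -8/33 + 136 = 4480/33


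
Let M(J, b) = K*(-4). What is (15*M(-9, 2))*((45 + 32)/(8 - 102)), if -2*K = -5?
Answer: 5775/47 ≈ 122.87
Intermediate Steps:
K = 5/2 (K = -1/2*(-5) = 5/2 ≈ 2.5000)
M(J, b) = -10 (M(J, b) = (5/2)*(-4) = -10)
(15*M(-9, 2))*((45 + 32)/(8 - 102)) = (15*(-10))*((45 + 32)/(8 - 102)) = -11550/(-94) = -11550*(-1)/94 = -150*(-77/94) = 5775/47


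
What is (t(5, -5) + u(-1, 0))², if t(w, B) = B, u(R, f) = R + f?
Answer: 36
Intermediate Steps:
(t(5, -5) + u(-1, 0))² = (-5 + (-1 + 0))² = (-5 - 1)² = (-6)² = 36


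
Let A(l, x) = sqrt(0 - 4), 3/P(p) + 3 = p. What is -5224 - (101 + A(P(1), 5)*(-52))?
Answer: -5325 + 104*I ≈ -5325.0 + 104.0*I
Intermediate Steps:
P(p) = 3/(-3 + p)
A(l, x) = 2*I (A(l, x) = sqrt(-4) = 2*I)
-5224 - (101 + A(P(1), 5)*(-52)) = -5224 - (101 + (2*I)*(-52)) = -5224 - (101 - 104*I) = -5224 + (-101 + 104*I) = -5325 + 104*I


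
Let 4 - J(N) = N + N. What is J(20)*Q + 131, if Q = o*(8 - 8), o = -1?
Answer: 131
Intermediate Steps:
J(N) = 4 - 2*N (J(N) = 4 - (N + N) = 4 - 2*N)
Q = 0 (Q = -(8 - 8) = -1*0 = 0)
J(20)*Q + 131 = (4 - 2*20)*0 + 131 = (4 - 40)*0 + 131 = -36*0 + 131 = 0 + 131 = 131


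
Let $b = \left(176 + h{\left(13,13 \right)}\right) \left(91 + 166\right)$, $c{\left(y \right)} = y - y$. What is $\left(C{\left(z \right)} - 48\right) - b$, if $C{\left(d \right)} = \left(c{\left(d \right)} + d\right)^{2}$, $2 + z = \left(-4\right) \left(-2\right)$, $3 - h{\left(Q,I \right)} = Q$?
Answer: $-42674$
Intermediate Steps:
$h{\left(Q,I \right)} = 3 - Q$
$z = 6$ ($z = -2 - -8 = -2 + 8 = 6$)
$c{\left(y \right)} = 0$
$b = 42662$ ($b = \left(176 + \left(3 - 13\right)\right) \left(91 + 166\right) = \left(176 + \left(3 - 13\right)\right) 257 = \left(176 - 10\right) 257 = 166 \cdot 257 = 42662$)
$C{\left(d \right)} = d^{2}$ ($C{\left(d \right)} = \left(0 + d\right)^{2} = d^{2}$)
$\left(C{\left(z \right)} - 48\right) - b = \left(6^{2} - 48\right) - 42662 = \left(36 - 48\right) - 42662 = -12 - 42662 = -42674$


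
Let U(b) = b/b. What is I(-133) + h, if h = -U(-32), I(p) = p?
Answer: -134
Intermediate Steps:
U(b) = 1
h = -1 (h = -1*1 = -1)
I(-133) + h = -133 - 1 = -134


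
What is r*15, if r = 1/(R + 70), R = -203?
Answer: -15/133 ≈ -0.11278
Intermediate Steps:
r = -1/133 (r = 1/(-203 + 70) = 1/(-133) = -1/133 ≈ -0.0075188)
r*15 = -1/133*15 = -15/133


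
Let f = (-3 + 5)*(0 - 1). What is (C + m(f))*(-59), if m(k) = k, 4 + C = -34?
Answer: 2360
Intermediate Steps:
C = -38 (C = -4 - 34 = -38)
f = -2 (f = 2*(-1) = -2)
(C + m(f))*(-59) = (-38 - 2)*(-59) = -40*(-59) = 2360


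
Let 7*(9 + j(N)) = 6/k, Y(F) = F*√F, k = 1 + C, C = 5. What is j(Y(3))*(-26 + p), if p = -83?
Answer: 6758/7 ≈ 965.43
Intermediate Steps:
k = 6 (k = 1 + 5 = 6)
Y(F) = F^(3/2)
j(N) = -62/7 (j(N) = -9 + (6/6)/7 = -9 + (6*(⅙))/7 = -9 + (⅐)*1 = -9 + ⅐ = -62/7)
j(Y(3))*(-26 + p) = -62*(-26 - 83)/7 = -62/7*(-109) = 6758/7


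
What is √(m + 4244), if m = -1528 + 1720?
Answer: 2*√1109 ≈ 66.603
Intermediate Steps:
m = 192
√(m + 4244) = √(192 + 4244) = √4436 = 2*√1109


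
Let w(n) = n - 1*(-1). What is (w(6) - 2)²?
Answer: 25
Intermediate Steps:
w(n) = 1 + n (w(n) = n + 1 = 1 + n)
(w(6) - 2)² = ((1 + 6) - 2)² = (7 - 2)² = 5² = 25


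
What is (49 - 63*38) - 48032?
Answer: -50377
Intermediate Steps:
(49 - 63*38) - 48032 = (49 - 2394) - 48032 = -2345 - 48032 = -50377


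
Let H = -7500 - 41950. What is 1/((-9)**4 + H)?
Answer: -1/42889 ≈ -2.3316e-5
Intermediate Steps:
H = -49450
1/((-9)**4 + H) = 1/((-9)**4 - 49450) = 1/(6561 - 49450) = 1/(-42889) = -1/42889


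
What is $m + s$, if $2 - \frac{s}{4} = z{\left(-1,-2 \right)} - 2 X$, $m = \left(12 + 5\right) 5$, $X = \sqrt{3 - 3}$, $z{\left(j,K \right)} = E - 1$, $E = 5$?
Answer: $77$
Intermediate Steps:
$z{\left(j,K \right)} = 4$ ($z{\left(j,K \right)} = 5 - 1 = 4$)
$X = 0$ ($X = \sqrt{0} = 0$)
$m = 85$ ($m = 17 \cdot 5 = 85$)
$s = -8$ ($s = 8 - 4 \left(4 - 0\right) = 8 - 4 \left(4 + 0\right) = 8 - 16 = -8$)
$m + s = 85 - 8 = 77$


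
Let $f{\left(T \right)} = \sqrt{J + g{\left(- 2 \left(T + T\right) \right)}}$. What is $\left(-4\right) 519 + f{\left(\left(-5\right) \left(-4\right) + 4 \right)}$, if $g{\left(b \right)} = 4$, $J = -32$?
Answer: $-2076 + 2 i \sqrt{7} \approx -2076.0 + 5.2915 i$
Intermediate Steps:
$f{\left(T \right)} = 2 i \sqrt{7}$ ($f{\left(T \right)} = \sqrt{-32 + 4} = \sqrt{-28} = 2 i \sqrt{7}$)
$\left(-4\right) 519 + f{\left(\left(-5\right) \left(-4\right) + 4 \right)} = \left(-4\right) 519 + 2 i \sqrt{7} = -2076 + 2 i \sqrt{7}$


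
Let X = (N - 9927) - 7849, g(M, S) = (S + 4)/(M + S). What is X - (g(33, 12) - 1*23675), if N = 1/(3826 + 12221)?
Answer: 473277742/80235 ≈ 5898.6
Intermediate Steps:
N = 1/16047 ≈ 6.2317e-5
g(M, S) = (4 + S)/(M + S)
X = -285251471/16047 (X = (1/16047 - 9927) - 7849 = -159298568/16047 - 7849 = -285251471/16047 ≈ -17776.)
X - (g(33, 12) - 1*23675) = -285251471/16047 - ((4 + 12)/(33 + 12) - 1*23675) = -285251471/16047 - (16/45 - 23675) = -285251471/16047 - 1*(-1065359/45) = -285251471/16047 + 1065359/45 = 473277742/80235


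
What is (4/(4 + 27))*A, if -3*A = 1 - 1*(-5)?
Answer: -8/31 ≈ -0.25806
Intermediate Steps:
A = -2 (A = -(1 - 1*(-5))/3 = -(1 + 5)/3 = -⅓*6 = -2)
(4/(4 + 27))*A = (4/(4 + 27))*(-2) = (4/31)*(-2) = -8/31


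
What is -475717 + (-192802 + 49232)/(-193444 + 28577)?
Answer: -78429891069/164867 ≈ -4.7572e+5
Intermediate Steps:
-475717 + (-192802 + 49232)/(-193444 + 28577) = -475717 - 143570/(-164867) = -475717 - 143570*(-1/164867) = -475717 + 143570/164867 = -78429891069/164867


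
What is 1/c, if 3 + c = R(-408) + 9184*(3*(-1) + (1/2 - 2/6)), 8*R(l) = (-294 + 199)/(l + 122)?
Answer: -6864/178630739 ≈ -3.8426e-5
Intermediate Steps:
R(l) = -95/(8*(122 + l)) (R(l) = ((-294 + 199)/(l + 122))/8 = (-95/(122 + l))/8 = -95/(8*(122 + l)))
c = -178630739/6864 (c = -3 + (-95/(976 + 8*(-408)) + 9184*(3*(-1) + (1/2 - 2/6))) = -3 + (-95/(976 - 3264) + 9184*(-3 + (1*(½) - 2*⅙))) = -3 + (-95/(-2288) + 9184*(-3 + (½ - ⅓))) = -3 + (-95*(-1/2288) + 9184*(-3 + ⅙)) = -3 + (95/2288 + 9184*(-17/6)) = -3 + (95/2288 - 78064/3) = -3 - 178610147/6864 = -178630739/6864 ≈ -26024.)
1/c = 1/(-178630739/6864) = -6864/178630739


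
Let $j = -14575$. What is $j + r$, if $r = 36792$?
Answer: $22217$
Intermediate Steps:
$j + r = -14575 + 36792 = 22217$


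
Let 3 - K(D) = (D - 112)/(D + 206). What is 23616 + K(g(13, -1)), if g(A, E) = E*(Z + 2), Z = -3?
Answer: 1629748/69 ≈ 23620.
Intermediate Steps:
g(A, E) = -E (g(A, E) = E*(-3 + 2) = E*(-1) = -E)
K(D) = 3 - (-112 + D)/(206 + D) (K(D) = 3 - (D - 112)/(D + 206) = 3 - (-112 + D)/(206 + D))
23616 + K(g(13, -1)) = 23616 + 2*(365 - 1*(-1))/(206 - 1*(-1)) = 23616 + 2*(365 + 1)/(206 + 1) = 23616 + 2*366/207 = 23616 + 2*(1/207)*366 = 23616 + 244/69 = 1629748/69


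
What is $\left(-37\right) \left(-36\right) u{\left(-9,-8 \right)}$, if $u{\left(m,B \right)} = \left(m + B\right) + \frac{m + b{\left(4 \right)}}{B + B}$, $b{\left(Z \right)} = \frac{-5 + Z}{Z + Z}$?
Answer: $- \frac{700299}{32} \approx -21884.0$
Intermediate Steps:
$b{\left(Z \right)} = \frac{-5 + Z}{2 Z}$
$u{\left(m,B \right)} = B + m + \frac{- \frac{1}{8} + m}{2 B}$ ($u{\left(m,B \right)} = \left(m + B\right) + \frac{m + \frac{-5 + 4}{2 \cdot 4}}{B + B} = \left(B + m\right) + \frac{m + \frac{1}{2} \cdot \frac{1}{4} \left(-1\right)}{2 B} = \left(B + m\right) + \left(m - \frac{1}{8}\right) \frac{1}{2 B} = \left(B + m\right) + \left(- \frac{1}{8} + m\right) \frac{1}{2 B} = \left(B + m\right) + \frac{- \frac{1}{8} + m}{2 B} = B + m + \frac{- \frac{1}{8} + m}{2 B}$)
$\left(-37\right) \left(-36\right) u{\left(-9,-8 \right)} = \left(-37\right) \left(-36\right) \frac{- \frac{1}{16} + \frac{1}{2} \left(-9\right) - 8 \left(-8 - 9\right)}{-8} = 1332 \left(- \frac{- \frac{1}{16} - \frac{9}{2} - -136}{8}\right) = 1332 \left(- \frac{- \frac{1}{16} - \frac{9}{2} + 136}{8}\right) = 1332 \left(\left(- \frac{1}{8}\right) \frac{2103}{16}\right) = 1332 \left(- \frac{2103}{128}\right) = - \frac{700299}{32}$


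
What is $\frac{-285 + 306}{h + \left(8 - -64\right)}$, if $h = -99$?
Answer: $- \frac{7}{9} \approx -0.77778$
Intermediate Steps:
$\frac{-285 + 306}{h + \left(8 - -64\right)} = \frac{-285 + 306}{-99 + \left(8 - -64\right)} = \frac{21}{-99 + \left(8 + 64\right)} = \frac{21}{-99 + 72} = \frac{21}{-27} = 21 \left(- \frac{1}{27}\right) = - \frac{7}{9}$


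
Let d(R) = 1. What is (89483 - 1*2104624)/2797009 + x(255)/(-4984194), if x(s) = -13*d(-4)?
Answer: -528621964223/733728182934 ≈ -0.72046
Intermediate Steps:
x(s) = -13 (x(s) = -13*1 = -13)
(89483 - 1*2104624)/2797009 + x(255)/(-4984194) = (89483 - 1*2104624)/2797009 - 13/(-4984194) = (89483 - 2104624)*(1/2797009) - 13*(-1/4984194) = -2015141*1/2797009 + 13/4984194 = -2015141/2797009 + 13/4984194 = -528621964223/733728182934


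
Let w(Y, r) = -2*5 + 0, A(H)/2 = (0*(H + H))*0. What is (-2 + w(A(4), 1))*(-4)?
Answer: 48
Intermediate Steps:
A(H) = 0 (A(H) = 2*((0*(H + H))*0) = 2*((0*(2*H))*0) = 2*(0*0) = 2*0 = 0)
w(Y, r) = -10 (w(Y, r) = -10 + 0 = -10)
(-2 + w(A(4), 1))*(-4) = (-2 - 10)*(-4) = -12*(-4) = 48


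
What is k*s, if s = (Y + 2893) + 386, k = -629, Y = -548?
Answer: -1717799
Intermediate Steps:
s = 2731 (s = (-548 + 2893) + 386 = 2345 + 386 = 2731)
k*s = -629*2731 = -1717799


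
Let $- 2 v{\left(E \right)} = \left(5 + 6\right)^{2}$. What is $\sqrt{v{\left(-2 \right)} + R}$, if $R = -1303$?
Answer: $\frac{3 i \sqrt{606}}{2} \approx 36.926 i$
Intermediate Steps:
$v{\left(E \right)} = - \frac{121}{2}$ ($v{\left(E \right)} = - \frac{\left(5 + 6\right)^{2}}{2} = - \frac{11^{2}}{2} = \left(- \frac{1}{2}\right) 121 = - \frac{121}{2}$)
$\sqrt{v{\left(-2 \right)} + R} = \sqrt{- \frac{121}{2} - 1303} = \sqrt{- \frac{2727}{2}} = \frac{3 i \sqrt{606}}{2}$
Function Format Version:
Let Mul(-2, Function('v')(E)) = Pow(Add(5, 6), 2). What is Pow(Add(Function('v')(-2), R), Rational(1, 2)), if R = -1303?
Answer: Mul(Rational(3, 2), I, Pow(606, Rational(1, 2))) ≈ Mul(36.926, I)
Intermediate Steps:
Function('v')(E) = Rational(-121, 2) (Function('v')(E) = Mul(Rational(-1, 2), Pow(Add(5, 6), 2)) = Mul(Rational(-1, 2), Pow(11, 2)) = Mul(Rational(-1, 2), 121) = Rational(-121, 2))
Pow(Add(Function('v')(-2), R), Rational(1, 2)) = Pow(Add(Rational(-121, 2), -1303), Rational(1, 2)) = Pow(Rational(-2727, 2), Rational(1, 2)) = Mul(Rational(3, 2), I, Pow(606, Rational(1, 2)))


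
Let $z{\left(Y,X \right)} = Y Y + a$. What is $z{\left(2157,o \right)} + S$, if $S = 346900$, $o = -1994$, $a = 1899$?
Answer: $5001448$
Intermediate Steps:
$z{\left(Y,X \right)} = 1899 + Y^{2}$ ($z{\left(Y,X \right)} = Y Y + 1899 = Y^{2} + 1899 = 1899 + Y^{2}$)
$z{\left(2157,o \right)} + S = \left(1899 + 2157^{2}\right) + 346900 = \left(1899 + 4652649\right) + 346900 = 4654548 + 346900 = 5001448$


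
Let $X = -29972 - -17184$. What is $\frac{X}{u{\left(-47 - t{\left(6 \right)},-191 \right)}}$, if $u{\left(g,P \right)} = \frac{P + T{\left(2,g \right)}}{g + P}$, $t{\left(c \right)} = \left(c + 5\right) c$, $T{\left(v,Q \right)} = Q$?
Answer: $-12788$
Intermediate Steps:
$t{\left(c \right)} = c \left(5 + c\right)$ ($t{\left(c \right)} = \left(5 + c\right) c = c \left(5 + c\right)$)
$X = -12788$ ($X = -29972 + 17184 = -12788$)
$u{\left(g,P \right)} = 1$ ($u{\left(g,P \right)} = \frac{P + g}{g + P} = \frac{P + g}{P + g} = 1$)
$\frac{X}{u{\left(-47 - t{\left(6 \right)},-191 \right)}} = - \frac{12788}{1} = \left(-12788\right) 1 = -12788$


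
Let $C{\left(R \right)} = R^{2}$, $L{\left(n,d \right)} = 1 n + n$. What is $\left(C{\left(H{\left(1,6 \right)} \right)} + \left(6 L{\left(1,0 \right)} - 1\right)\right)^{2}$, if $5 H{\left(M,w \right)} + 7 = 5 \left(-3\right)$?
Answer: $\frac{576081}{625} \approx 921.73$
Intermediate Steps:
$H{\left(M,w \right)} = - \frac{22}{5}$ ($H{\left(M,w \right)} = - \frac{7}{5} + \frac{5 \left(-3\right)}{5} = - \frac{7}{5} + \frac{1}{5} \left(-15\right) = - \frac{7}{5} - 3 = - \frac{22}{5}$)
$L{\left(n,d \right)} = 2 n$ ($L{\left(n,d \right)} = n + n = 2 n$)
$\left(C{\left(H{\left(1,6 \right)} \right)} + \left(6 L{\left(1,0 \right)} - 1\right)\right)^{2} = \left(\left(- \frac{22}{5}\right)^{2} - \left(1 - 6 \cdot 2 \cdot 1\right)\right)^{2} = \left(\frac{484}{25} + \left(6 \cdot 2 - 1\right)\right)^{2} = \left(\frac{484}{25} + \left(12 - 1\right)\right)^{2} = \left(\frac{484}{25} + 11\right)^{2} = \left(\frac{759}{25}\right)^{2} = \frac{576081}{625}$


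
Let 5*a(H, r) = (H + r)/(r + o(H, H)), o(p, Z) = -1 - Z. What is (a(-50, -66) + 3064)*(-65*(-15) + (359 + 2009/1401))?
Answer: 162495141436/39695 ≈ 4.0936e+6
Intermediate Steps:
a(H, r) = (H + r)/(5*(-1 + r - H)) (a(H, r) = ((H + r)/(r + (-1 - H)))/5 = ((H + r)/(-1 + r - H))/5 = (H + r)/(5*(-1 + r - H)))
(a(-50, -66) + 3064)*(-65*(-15) + (359 + 2009/1401)) = ((-50 - 66)/(5*(-1 - 66 - 1*(-50))) + 3064)*(-65*(-15) + (359 + 2009/1401)) = ((⅕)*(-116)/(-1 - 66 + 50) + 3064)*(975 + (359 + 2009*(1/1401))) = ((⅕)*(-116)/(-17) + 3064)*(975 + (359 + 2009/1401)) = ((⅕)*(-1/17)*(-116) + 3064)*(975 + 504968/1401) = (116/85 + 3064)*(1870943/1401) = (260556/85)*(1870943/1401) = 162495141436/39695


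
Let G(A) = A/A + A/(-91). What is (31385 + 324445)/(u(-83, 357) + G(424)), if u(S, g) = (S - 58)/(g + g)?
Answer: -1100938020/11933 ≈ -92260.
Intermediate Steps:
u(S, g) = (-58 + S)/(2*g) (u(S, g) = (-58 + S)/((2*g)) = (-58 + S)*(1/(2*g)) = (-58 + S)/(2*g))
G(A) = 1 - A/91 (G(A) = 1 + A*(-1/91) = 1 - A/91)
(31385 + 324445)/(u(-83, 357) + G(424)) = (31385 + 324445)/((½)*(-58 - 83)/357 + (1 - 1/91*424)) = 355830/((½)*(1/357)*(-141) + (1 - 424/91)) = 355830/(-47/238 - 333/91) = 355830/(-11933/3094) = 355830*(-3094/11933) = -1100938020/11933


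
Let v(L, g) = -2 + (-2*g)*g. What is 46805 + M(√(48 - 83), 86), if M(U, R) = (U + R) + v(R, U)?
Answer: 46959 + I*√35 ≈ 46959.0 + 5.9161*I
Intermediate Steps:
v(L, g) = -2 - 2*g²
M(U, R) = -2 + R + U - 2*U² (M(U, R) = (U + R) + (-2 - 2*U²) = (R + U) + (-2 - 2*U²) = -2 + R + U - 2*U²)
46805 + M(√(48 - 83), 86) = 46805 + (-2 + 86 + √(48 - 83) - 2*(√(48 - 83))²) = 46805 + (-2 + 86 + √(-35) - 2*(√(-35))²) = 46805 + (-2 + 86 + I*√35 - 2*(I*√35)²) = 46805 + (-2 + 86 + I*√35 - 2*(-35)) = 46805 + (-2 + 86 + I*√35 + 70) = 46805 + (154 + I*√35) = 46959 + I*√35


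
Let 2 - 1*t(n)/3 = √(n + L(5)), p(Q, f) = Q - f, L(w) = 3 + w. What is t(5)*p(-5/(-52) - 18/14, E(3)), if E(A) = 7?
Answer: -8943/182 + 8943*√13/364 ≈ 39.446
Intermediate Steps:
t(n) = 6 - 3*√(8 + n) (t(n) = 6 - 3*√(n + (3 + 5)) = 6 - 3*√(n + 8) = 6 - 3*√(8 + n))
t(5)*p(-5/(-52) - 18/14, E(3)) = (6 - 3*√(8 + 5))*((-5/(-52) - 18/14) - 1*7) = (6 - 3*√13)*((-5*(-1/52) - 18*1/14) - 7) = (6 - 3*√13)*((5/52 - 9/7) - 7) = (6 - 3*√13)*(-433/364 - 7) = (6 - 3*√13)*(-2981/364) = -8943/182 + 8943*√13/364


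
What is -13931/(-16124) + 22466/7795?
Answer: 470833929/125686580 ≈ 3.7461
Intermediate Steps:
-13931/(-16124) + 22466/7795 = -13931*(-1/16124) + 22466*(1/7795) = 13931/16124 + 22466/7795 = 470833929/125686580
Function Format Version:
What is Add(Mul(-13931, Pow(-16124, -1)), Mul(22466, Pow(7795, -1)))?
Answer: Rational(470833929, 125686580) ≈ 3.7461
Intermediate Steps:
Add(Mul(-13931, Pow(-16124, -1)), Mul(22466, Pow(7795, -1))) = Add(Mul(-13931, Rational(-1, 16124)), Mul(22466, Rational(1, 7795))) = Add(Rational(13931, 16124), Rational(22466, 7795)) = Rational(470833929, 125686580)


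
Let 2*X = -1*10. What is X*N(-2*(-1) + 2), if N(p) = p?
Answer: -20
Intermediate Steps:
X = -5 (X = (-1*10)/2 = (½)*(-10) = -5)
X*N(-2*(-1) + 2) = -5*(-2*(-1) + 2) = -5*(2 + 2) = -5*4 = -20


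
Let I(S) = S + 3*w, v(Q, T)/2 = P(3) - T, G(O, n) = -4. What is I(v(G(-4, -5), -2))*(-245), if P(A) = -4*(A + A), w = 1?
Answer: 10045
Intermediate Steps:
P(A) = -8*A
v(Q, T) = -48 - 2*T (v(Q, T) = 2*(-8*3 - T) = 2*(-24 - T) = -48 - 2*T)
I(S) = 3 + S (I(S) = S + 3*1 = S + 3 = 3 + S)
I(v(G(-4, -5), -2))*(-245) = (3 + (-48 - 2*(-2)))*(-245) = (3 + (-48 + 4))*(-245) = (3 - 44)*(-245) = -41*(-245) = 10045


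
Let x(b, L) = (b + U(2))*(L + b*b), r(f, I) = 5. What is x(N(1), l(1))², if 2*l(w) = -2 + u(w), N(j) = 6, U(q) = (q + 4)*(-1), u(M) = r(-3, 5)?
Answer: 0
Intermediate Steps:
u(M) = 5
U(q) = -4 - q (U(q) = (4 + q)*(-1) = -4 - q)
l(w) = 3/2 (l(w) = (-2 + 5)/2 = (½)*3 = 3/2)
x(b, L) = (-6 + b)*(L + b²) (x(b, L) = (b + (-4 - 1*2))*(L + b*b) = (b + (-4 - 2))*(L + b²) = (b - 6)*(L + b²) = (-6 + b)*(L + b²))
x(N(1), l(1))² = (6³ - 6*3/2 - 6*6² + (3/2)*6)² = (216 - 9 - 6*36 + 9)² = (216 - 9 - 216 + 9)² = 0² = 0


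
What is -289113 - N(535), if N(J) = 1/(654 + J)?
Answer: -343755358/1189 ≈ -2.8911e+5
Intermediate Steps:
-289113 - N(535) = -289113 - 1/(654 + 535) = -289113 - 1/1189 = -343755358/1189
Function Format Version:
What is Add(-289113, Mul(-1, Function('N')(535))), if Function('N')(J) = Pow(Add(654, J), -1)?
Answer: Rational(-343755358, 1189) ≈ -2.8911e+5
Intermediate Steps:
Add(-289113, Mul(-1, Function('N')(535))) = Add(-289113, Mul(-1, Pow(Add(654, 535), -1))) = Add(-289113, Mul(-1, Pow(1189, -1))) = Add(-289113, Mul(-1, Rational(1, 1189))) = Add(-289113, Rational(-1, 1189)) = Rational(-343755358, 1189)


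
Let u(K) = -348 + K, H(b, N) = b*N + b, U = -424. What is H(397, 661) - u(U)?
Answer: 263586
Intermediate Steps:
H(b, N) = b + N*b (H(b, N) = N*b + b = b + N*b)
H(397, 661) - u(U) = 397*(1 + 661) - (-348 - 424) = 397*662 - 1*(-772) = 262814 + 772 = 263586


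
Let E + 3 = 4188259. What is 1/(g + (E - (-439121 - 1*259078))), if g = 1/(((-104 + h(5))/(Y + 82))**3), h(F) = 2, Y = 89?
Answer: 39304/192057042127 ≈ 2.0465e-7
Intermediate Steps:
E = 4188256 (E = -3 + 4188259 = 4188256)
g = -185193/39304 (g = 1/(((-104 + 2)/(89 + 82))**3) = 1/((-102/171)**3) = 1/((-102*1/171)**3) = 1/((-34/57)**3) = 1/(-39304/185193) = -185193/39304 ≈ -4.7118)
1/(g + (E - (-439121 - 1*259078))) = 1/(-185193/39304 + (4188256 - (-439121 - 1*259078))) = 1/(-185193/39304 + (4188256 - (-439121 - 259078))) = 1/(-185193/39304 + (4188256 - 1*(-698199))) = 1/(-185193/39304 + (4188256 + 698199)) = 1/(-185193/39304 + 4886455) = 1/(192057042127/39304) = 39304/192057042127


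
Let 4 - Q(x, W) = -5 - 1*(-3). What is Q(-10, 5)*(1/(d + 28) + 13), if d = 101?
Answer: 3356/43 ≈ 78.047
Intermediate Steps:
Q(x, W) = 6 (Q(x, W) = 4 - (-5 - 1*(-3)) = 4 - (-5 + 3) = 4 - 1*(-2) = 4 + 2 = 6)
Q(-10, 5)*(1/(d + 28) + 13) = 6*(1/(101 + 28) + 13) = 6*(1/129 + 13) = 6*(1678/129) = 3356/43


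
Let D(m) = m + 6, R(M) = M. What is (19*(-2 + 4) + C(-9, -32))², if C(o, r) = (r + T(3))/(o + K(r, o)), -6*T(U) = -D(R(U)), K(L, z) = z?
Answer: 2042041/1296 ≈ 1575.6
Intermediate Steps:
D(m) = 6 + m
T(U) = 1 + U/6 (T(U) = -(-1)*(6 + U)/6 = -(-6 - U)/6 = 1 + U/6)
C(o, r) = (3/2 + r)/(2*o) (C(o, r) = (r + (1 + (⅙)*3))/(o + o) = (r + (1 + ½))/((2*o)) = (r + 3/2)*(1/(2*o)) = (3/2 + r)*(1/(2*o)) = (3/2 + r)/(2*o))
(19*(-2 + 4) + C(-9, -32))² = (19*(-2 + 4) + (¼)*(3 + 2*(-32))/(-9))² = (19*2 + (¼)*(-⅑)*(3 - 64))² = (38 + (¼)*(-⅑)*(-61))² = (38 + 61/36)² = (1429/36)² = 2042041/1296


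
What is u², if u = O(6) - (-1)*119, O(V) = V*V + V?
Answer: 25921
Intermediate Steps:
O(V) = V + V² (O(V) = V² + V = V + V²)
u = 161 (u = 6*(1 + 6) - (-1)*119 = 6*7 - 1*(-119) = 42 + 119 = 161)
u² = 161² = 25921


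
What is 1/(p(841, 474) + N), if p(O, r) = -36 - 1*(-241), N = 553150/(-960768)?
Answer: 480384/98202145 ≈ 0.0048918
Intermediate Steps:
N = -276575/480384 (N = 553150*(-1/960768) = -276575/480384 ≈ -0.57574)
p(O, r) = 205 (p(O, r) = -36 + 241 = 205)
1/(p(841, 474) + N) = 1/(205 - 276575/480384) = 1/(98202145/480384) = 480384/98202145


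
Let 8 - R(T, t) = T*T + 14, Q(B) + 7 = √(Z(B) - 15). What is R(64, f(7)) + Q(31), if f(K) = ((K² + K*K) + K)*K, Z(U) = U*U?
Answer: -4109 + √946 ≈ -4078.2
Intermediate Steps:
Z(U) = U²
f(K) = K*(K + 2*K²) (f(K) = ((K² + K²) + K)*K = (2*K² + K)*K = (K + 2*K²)*K = K*(K + 2*K²))
Q(B) = -7 + √(-15 + B²) (Q(B) = -7 + √(B² - 15) = -7 + √(-15 + B²))
R(T, t) = -6 - T² (R(T, t) = 8 - (T*T + 14) = 8 - (T² + 14) = 8 - (14 + T²) = 8 + (-14 - T²) = -6 - T²)
R(64, f(7)) + Q(31) = (-6 - 1*64²) + (-7 + √(-15 + 31²)) = (-6 - 1*4096) + (-7 + √(-15 + 961)) = (-6 - 4096) + (-7 + √946) = -4102 + (-7 + √946) = -4109 + √946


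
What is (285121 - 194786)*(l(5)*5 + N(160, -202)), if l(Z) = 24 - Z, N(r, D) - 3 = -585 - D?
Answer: -25745475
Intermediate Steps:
N(r, D) = -582 - D (N(r, D) = 3 + (-585 - D) = -582 - D)
(285121 - 194786)*(l(5)*5 + N(160, -202)) = (285121 - 194786)*((24 - 1*5)*5 + (-582 - 1*(-202))) = 90335*((24 - 5)*5 + (-582 + 202)) = 90335*(19*5 - 380) = 90335*(95 - 380) = 90335*(-285) = -25745475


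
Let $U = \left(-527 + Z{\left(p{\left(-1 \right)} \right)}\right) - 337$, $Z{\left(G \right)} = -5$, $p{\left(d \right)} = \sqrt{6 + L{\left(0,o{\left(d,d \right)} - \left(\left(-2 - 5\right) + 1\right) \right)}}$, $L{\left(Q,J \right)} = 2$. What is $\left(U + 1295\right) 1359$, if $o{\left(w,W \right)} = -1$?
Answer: $578934$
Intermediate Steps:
$p{\left(d \right)} = 2 \sqrt{2}$ ($p{\left(d \right)} = \sqrt{6 + 2} = \sqrt{8} = 2 \sqrt{2}$)
$U = -869$ ($U = \left(-527 - 5\right) - 337 = -532 - 337 = -869$)
$\left(U + 1295\right) 1359 = \left(-869 + 1295\right) 1359 = 426 \cdot 1359 = 578934$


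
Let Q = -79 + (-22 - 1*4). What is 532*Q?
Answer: -55860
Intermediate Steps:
Q = -105 (Q = -79 + (-22 - 4) = -79 - 26 = -105)
532*Q = 532*(-105) = -55860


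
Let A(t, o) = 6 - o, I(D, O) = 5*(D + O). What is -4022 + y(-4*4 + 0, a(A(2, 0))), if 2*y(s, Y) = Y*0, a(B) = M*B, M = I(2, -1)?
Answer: -4022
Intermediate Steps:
I(D, O) = 5*D + 5*O
M = 5 (M = 5*2 + 5*(-1) = 10 - 5 = 5)
a(B) = 5*B
y(s, Y) = 0 (y(s, Y) = (Y*0)/2 = (½)*0 = 0)
-4022 + y(-4*4 + 0, a(A(2, 0))) = -4022 + 0 = -4022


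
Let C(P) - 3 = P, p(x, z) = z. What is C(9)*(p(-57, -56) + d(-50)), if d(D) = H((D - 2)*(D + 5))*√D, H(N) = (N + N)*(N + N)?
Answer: -672 + 1314144000*I*√2 ≈ -672.0 + 1.8585e+9*I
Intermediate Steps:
H(N) = 4*N² (H(N) = (2*N)*(2*N) = 4*N²)
C(P) = 3 + P
d(D) = 4*√D*(-2 + D)²*(5 + D)² (d(D) = (4*((D - 2)*(D + 5))²)*√D = (4*((-2 + D)*(5 + D))²)*√D = (4*((-2 + D)²*(5 + D)²))*√D = (4*(-2 + D)²*(5 + D)²)*√D = 4*√D*(-2 + D)²*(5 + D)²)
C(9)*(p(-57, -56) + d(-50)) = (3 + 9)*(-56 + 4*√(-50)*(-10 + (-50)² + 3*(-50))²) = 12*(-56 + 4*(5*I*√2)*(-10 + 2500 - 150)²) = 12*(-56 + 4*(5*I*√2)*2340²) = 12*(-56 + 4*(5*I*√2)*5475600) = 12*(-56 + 109512000*I*√2) = -672 + 1314144000*I*√2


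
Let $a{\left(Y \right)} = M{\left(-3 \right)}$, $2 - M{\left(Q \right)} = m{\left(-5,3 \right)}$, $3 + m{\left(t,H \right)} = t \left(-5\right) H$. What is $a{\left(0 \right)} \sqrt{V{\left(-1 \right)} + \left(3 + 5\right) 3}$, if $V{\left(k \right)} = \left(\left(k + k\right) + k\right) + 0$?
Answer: $- 70 \sqrt{21} \approx -320.78$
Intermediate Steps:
$m{\left(t,H \right)} = -3 - 5 H t$ ($m{\left(t,H \right)} = -3 + t \left(-5\right) H = -3 + - 5 t H = -3 - 5 H t$)
$M{\left(Q \right)} = -70$ ($M{\left(Q \right)} = 2 - \left(-3 - 15 \left(-5\right)\right) = 2 - \left(-3 + 75\right) = 2 - 72 = -70$)
$V{\left(k \right)} = 3 k$ ($V{\left(k \right)} = \left(2 k + k\right) + 0 = 3 k + 0 = 3 k$)
$a{\left(Y \right)} = -70$
$a{\left(0 \right)} \sqrt{V{\left(-1 \right)} + \left(3 + 5\right) 3} = - 70 \sqrt{3 \left(-1\right) + \left(3 + 5\right) 3} = - 70 \sqrt{-3 + 8 \cdot 3} = - 70 \sqrt{-3 + 24} = - 70 \sqrt{21}$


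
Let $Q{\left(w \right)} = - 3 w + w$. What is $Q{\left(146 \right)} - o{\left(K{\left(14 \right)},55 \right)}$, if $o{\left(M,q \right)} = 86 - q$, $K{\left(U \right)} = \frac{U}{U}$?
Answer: $-323$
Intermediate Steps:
$K{\left(U \right)} = 1$
$Q{\left(w \right)} = - 2 w$
$Q{\left(146 \right)} - o{\left(K{\left(14 \right)},55 \right)} = \left(-2\right) 146 - \left(86 - 55\right) = -292 - \left(86 - 55\right) = -292 - 31 = -323$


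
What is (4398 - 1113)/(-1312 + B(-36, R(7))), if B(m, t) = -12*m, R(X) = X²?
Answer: -657/176 ≈ -3.7330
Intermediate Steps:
(4398 - 1113)/(-1312 + B(-36, R(7))) = (4398 - 1113)/(-1312 - 12*(-36)) = 3285/(-1312 + 432) = 3285/(-880) = 3285*(-1/880) = -657/176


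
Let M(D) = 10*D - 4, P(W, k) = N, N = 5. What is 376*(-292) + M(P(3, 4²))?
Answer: -109746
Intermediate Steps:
P(W, k) = 5
M(D) = -4 + 10*D
376*(-292) + M(P(3, 4²)) = 376*(-292) + (-4 + 10*5) = -109792 + (-4 + 50) = -109792 + 46 = -109746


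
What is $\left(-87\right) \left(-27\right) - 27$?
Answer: $2322$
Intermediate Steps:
$\left(-87\right) \left(-27\right) - 27 = 2349 + \left(-25 + \left(-5 + 3\right)\right) = 2349 - 27 = 2322$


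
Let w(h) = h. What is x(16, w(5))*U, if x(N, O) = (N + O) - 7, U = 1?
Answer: 14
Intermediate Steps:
x(N, O) = -7 + N + O
x(16, w(5))*U = (-7 + 16 + 5)*1 = 14*1 = 14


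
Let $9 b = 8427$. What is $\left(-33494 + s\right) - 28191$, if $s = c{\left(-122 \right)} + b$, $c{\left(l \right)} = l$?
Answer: $- \frac{182612}{3} \approx -60871.0$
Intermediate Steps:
$b = \frac{2809}{3}$ ($b = \frac{1}{9} \cdot 8427 = \frac{2809}{3} \approx 936.33$)
$s = \frac{2443}{3}$ ($s = -122 + \frac{2809}{3} = \frac{2443}{3} \approx 814.33$)
$\left(-33494 + s\right) - 28191 = \left(-33494 + \frac{2443}{3}\right) - 28191 = - \frac{98039}{3} - 28191 = - \frac{182612}{3}$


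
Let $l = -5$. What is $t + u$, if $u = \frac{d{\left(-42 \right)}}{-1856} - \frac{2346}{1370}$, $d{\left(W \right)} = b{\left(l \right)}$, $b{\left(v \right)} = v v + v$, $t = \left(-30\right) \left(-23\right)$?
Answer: $\frac{218761903}{317840} \approx 688.28$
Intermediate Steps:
$t = 690$
$b{\left(v \right)} = v + v^{2}$ ($b{\left(v \right)} = v^{2} + v = v + v^{2}$)
$d{\left(W \right)} = 20$ ($d{\left(W \right)} = - 5 \left(1 - 5\right) = \left(-5\right) \left(-4\right) = 20$)
$u = - \frac{547697}{317840}$ ($u = \frac{20}{-1856} - \frac{2346}{1370} = 20 \left(- \frac{1}{1856}\right) - \frac{1173}{685} = - \frac{5}{464} - \frac{1173}{685} = - \frac{547697}{317840} \approx -1.7232$)
$t + u = 690 - \frac{547697}{317840} = \frac{218761903}{317840}$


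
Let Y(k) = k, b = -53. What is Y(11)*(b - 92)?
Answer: -1595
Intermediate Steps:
Y(11)*(b - 92) = 11*(-53 - 92) = 11*(-145) = -1595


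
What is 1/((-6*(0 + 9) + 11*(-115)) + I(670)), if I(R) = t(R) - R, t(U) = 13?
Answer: -1/1976 ≈ -0.00050607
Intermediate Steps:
I(R) = 13 - R
1/((-6*(0 + 9) + 11*(-115)) + I(670)) = 1/((-6*(0 + 9) + 11*(-115)) + (13 - 1*670)) = 1/((-6*9 - 1265) + (13 - 670)) = 1/((-54 - 1265) - 657) = 1/(-1319 - 657) = 1/(-1976) = -1/1976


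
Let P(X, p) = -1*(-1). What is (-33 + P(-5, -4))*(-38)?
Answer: 1216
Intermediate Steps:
P(X, p) = 1
(-33 + P(-5, -4))*(-38) = (-33 + 1)*(-38) = -32*(-38) = 1216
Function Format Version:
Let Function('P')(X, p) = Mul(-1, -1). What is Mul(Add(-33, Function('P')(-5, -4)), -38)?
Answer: 1216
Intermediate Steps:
Function('P')(X, p) = 1
Mul(Add(-33, Function('P')(-5, -4)), -38) = Mul(Add(-33, 1), -38) = Mul(-32, -38) = 1216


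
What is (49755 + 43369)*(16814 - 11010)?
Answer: 540491696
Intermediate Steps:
(49755 + 43369)*(16814 - 11010) = 93124*5804 = 540491696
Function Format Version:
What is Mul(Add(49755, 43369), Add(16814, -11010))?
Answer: 540491696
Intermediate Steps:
Mul(Add(49755, 43369), Add(16814, -11010)) = Mul(93124, 5804) = 540491696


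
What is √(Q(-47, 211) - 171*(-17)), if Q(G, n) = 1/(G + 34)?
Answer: √491270/13 ≈ 53.916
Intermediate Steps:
Q(G, n) = 1/(34 + G)
√(Q(-47, 211) - 171*(-17)) = √(1/(34 - 47) - 171*(-17)) = √(1/(-13) + 2907) = √(-1/13 + 2907) = √(37790/13) = √491270/13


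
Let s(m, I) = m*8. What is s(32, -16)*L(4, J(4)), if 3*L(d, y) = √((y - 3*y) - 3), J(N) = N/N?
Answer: 256*I*√5/3 ≈ 190.81*I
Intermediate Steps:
s(m, I) = 8*m
J(N) = 1
L(d, y) = √(-3 - 2*y)/3 (L(d, y) = √((y - 3*y) - 3)/3 = √(-2*y - 3)/3 = √(-3 - 2*y)/3)
s(32, -16)*L(4, J(4)) = (8*32)*(√(-3 - 2*1)/3) = 256*(√(-3 - 2)/3) = 256*(√(-5)/3) = 256*((I*√5)/3) = 256*(I*√5/3) = 256*I*√5/3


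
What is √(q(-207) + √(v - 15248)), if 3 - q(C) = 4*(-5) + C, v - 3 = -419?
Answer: √(230 + 4*I*√979) ≈ 15.682 + 3.9904*I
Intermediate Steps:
v = -416 (v = 3 - 419 = -416)
q(C) = 23 - C (q(C) = 3 - (4*(-5) + C) = 3 - (-20 + C) = 3 + (20 - C) = 23 - C)
√(q(-207) + √(v - 15248)) = √((23 - 1*(-207)) + √(-416 - 15248)) = √((23 + 207) + √(-15664)) = √(230 + 4*I*√979)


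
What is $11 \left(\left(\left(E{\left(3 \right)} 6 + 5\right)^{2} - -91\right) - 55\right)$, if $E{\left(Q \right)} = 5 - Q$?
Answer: $3575$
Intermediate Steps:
$11 \left(\left(\left(E{\left(3 \right)} 6 + 5\right)^{2} - -91\right) - 55\right) = 11 \left(\left(\left(\left(5 - 3\right) 6 + 5\right)^{2} - -91\right) - 55\right) = 11 \left(\left(\left(\left(5 - 3\right) 6 + 5\right)^{2} + 91\right) - 55\right) = 11 \left(\left(\left(2 \cdot 6 + 5\right)^{2} + 91\right) - 55\right) = 11 \left(\left(\left(12 + 5\right)^{2} + 91\right) - 55\right) = 11 \left(\left(17^{2} + 91\right) - 55\right) = 11 \left(\left(289 + 91\right) - 55\right) = 11 \left(380 - 55\right) = 11 \cdot 325 = 3575$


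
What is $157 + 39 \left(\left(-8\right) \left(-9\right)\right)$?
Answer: $2965$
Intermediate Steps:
$157 + 39 \left(\left(-8\right) \left(-9\right)\right) = 157 + 39 \cdot 72 = 157 + 2808 = 2965$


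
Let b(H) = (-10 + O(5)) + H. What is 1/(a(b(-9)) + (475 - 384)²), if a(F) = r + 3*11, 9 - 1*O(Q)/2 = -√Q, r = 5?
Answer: 1/8319 ≈ 0.00012021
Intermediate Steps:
O(Q) = 18 + 2*√Q (O(Q) = 18 - (-2)*√Q = 18 + 2*√Q)
b(H) = 8 + H + 2*√5 (b(H) = (-10 + (18 + 2*√5)) + H = (8 + 2*√5) + H = 8 + H + 2*√5)
a(F) = 38 (a(F) = 5 + 3*11 = 5 + 33 = 38)
1/(a(b(-9)) + (475 - 384)²) = 1/(38 + (475 - 384)²) = 1/(38 + 91²) = 1/(38 + 8281) = 1/8319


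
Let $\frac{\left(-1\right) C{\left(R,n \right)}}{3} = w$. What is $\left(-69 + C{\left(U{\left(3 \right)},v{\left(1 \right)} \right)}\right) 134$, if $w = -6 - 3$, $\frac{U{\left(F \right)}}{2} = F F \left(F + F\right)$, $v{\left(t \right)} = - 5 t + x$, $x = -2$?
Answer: $-5628$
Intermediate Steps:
$v{\left(t \right)} = -2 - 5 t$ ($v{\left(t \right)} = - 5 t - 2 = -2 - 5 t$)
$U{\left(F \right)} = 4 F^{3}$ ($U{\left(F \right)} = 2 F F \left(F + F\right) = 2 F^{2} \cdot 2 F = 2 \cdot 2 F^{3} = 4 F^{3}$)
$w = -9$ ($w = -6 - 3 = -9$)
$C{\left(R,n \right)} = 27$ ($C{\left(R,n \right)} = \left(-3\right) \left(-9\right) = 27$)
$\left(-69 + C{\left(U{\left(3 \right)},v{\left(1 \right)} \right)}\right) 134 = \left(-69 + 27\right) 134 = \left(-42\right) 134 = -5628$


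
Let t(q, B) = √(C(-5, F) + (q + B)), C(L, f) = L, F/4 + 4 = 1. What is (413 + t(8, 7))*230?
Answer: 94990 + 230*√10 ≈ 95717.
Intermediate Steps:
F = -12 (F = -16 + 4*1 = -16 + 4 = -12)
t(q, B) = √(-5 + B + q) (t(q, B) = √(-5 + (q + B)) = √(-5 + (B + q)) = √(-5 + B + q))
(413 + t(8, 7))*230 = (413 + √(-5 + 7 + 8))*230 = (413 + √10)*230 = 94990 + 230*√10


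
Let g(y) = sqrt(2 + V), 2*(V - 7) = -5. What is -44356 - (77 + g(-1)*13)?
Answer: -44433 - 13*sqrt(26)/2 ≈ -44466.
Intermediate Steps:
V = 9/2 (V = 7 + (1/2)*(-5) = 7 - 5/2 = 9/2 ≈ 4.5000)
g(y) = sqrt(26)/2 (g(y) = sqrt(2 + 9/2) = sqrt(13/2) = sqrt(26)/2)
-44356 - (77 + g(-1)*13) = -44356 - (77 + (sqrt(26)/2)*13) = -44356 - (77 + 13*sqrt(26)/2) = -44356 + (-77 - 13*sqrt(26)/2) = -44433 - 13*sqrt(26)/2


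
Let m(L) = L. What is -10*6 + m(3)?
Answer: -57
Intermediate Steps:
-10*6 + m(3) = -10*6 + 3 = -60 + 3 = -57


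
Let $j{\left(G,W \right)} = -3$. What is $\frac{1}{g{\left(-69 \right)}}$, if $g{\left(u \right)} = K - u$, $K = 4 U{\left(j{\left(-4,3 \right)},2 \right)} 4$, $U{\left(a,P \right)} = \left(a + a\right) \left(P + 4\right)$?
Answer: $- \frac{1}{507} \approx -0.0019724$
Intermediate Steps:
$U{\left(a,P \right)} = 2 a \left(4 + P\right)$
$K = -576$ ($K = 4 \cdot 2 \left(-3\right) \left(4 + 2\right) 4 = 4 \cdot 2 \left(-3\right) 6 \cdot 4 = 4 \left(-36\right) 4 = \left(-144\right) 4 = -576$)
$g{\left(u \right)} = -576 - u$
$\frac{1}{g{\left(-69 \right)}} = \frac{1}{-576 - -69} = \frac{1}{-576 + 69} = \frac{1}{-507} = - \frac{1}{507}$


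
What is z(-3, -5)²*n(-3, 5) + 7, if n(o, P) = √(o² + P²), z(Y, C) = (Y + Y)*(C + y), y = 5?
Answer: 7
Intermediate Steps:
z(Y, C) = 2*Y*(5 + C) (z(Y, C) = (Y + Y)*(C + 5) = (2*Y)*(5 + C) = 2*Y*(5 + C))
n(o, P) = √(P² + o²)
z(-3, -5)²*n(-3, 5) + 7 = (2*(-3)*(5 - 5))²*√(5² + (-3)²) + 7 = (2*(-3)*0)²*√(25 + 9) + 7 = 0²*√34 + 7 = 0*√34 + 7 = 0 + 7 = 7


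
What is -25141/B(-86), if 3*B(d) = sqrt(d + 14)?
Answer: 25141*I*sqrt(2)/4 ≈ 8888.7*I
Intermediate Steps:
B(d) = sqrt(14 + d)/3 (B(d) = sqrt(d + 14)/3 = sqrt(14 + d)/3)
-25141/B(-86) = -25141*3/sqrt(14 - 86) = -25141*(-I*sqrt(2)/4) = -(-25141)*I*sqrt(2)/4 = 25141*I*sqrt(2)/4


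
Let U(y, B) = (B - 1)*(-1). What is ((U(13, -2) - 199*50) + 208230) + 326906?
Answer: 525189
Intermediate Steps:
U(y, B) = 1 - B (U(y, B) = (-1 + B)*(-1) = 1 - B)
((U(13, -2) - 199*50) + 208230) + 326906 = (((1 - 1*(-2)) - 199*50) + 208230) + 326906 = (((1 + 2) - 9950) + 208230) + 326906 = ((3 - 9950) + 208230) + 326906 = (-9947 + 208230) + 326906 = 198283 + 326906 = 525189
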